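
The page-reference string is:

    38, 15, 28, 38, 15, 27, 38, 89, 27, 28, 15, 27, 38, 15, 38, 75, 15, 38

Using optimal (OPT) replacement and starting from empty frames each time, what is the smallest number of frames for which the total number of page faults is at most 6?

5

f=1: 18 faults
f=2: 11 faults
f=3: 8 faults
f=4: 7 faults
f=5: 6 faults
f=6: 6 faults
Smallest f with faults ≤ 6 is 5.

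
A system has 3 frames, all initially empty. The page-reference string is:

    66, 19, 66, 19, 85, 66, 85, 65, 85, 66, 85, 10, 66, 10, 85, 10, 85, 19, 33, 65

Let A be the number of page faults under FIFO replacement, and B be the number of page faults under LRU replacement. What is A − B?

2

Under FIFO: F F . . F . . F . F . F . . F . . F F F → 10 faults.
Under LRU: F F . . F . . F . . . F . . . . . F F F → 8 faults.
A − B = 10 − 8 = 2.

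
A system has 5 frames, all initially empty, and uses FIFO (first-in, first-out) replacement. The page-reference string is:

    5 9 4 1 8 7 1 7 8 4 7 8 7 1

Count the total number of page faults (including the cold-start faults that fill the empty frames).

5: fault, frames (5)
9: fault, frames (5 9)
4: fault, frames (5 9 4)
1: fault, frames (5 9 4 1)
8: fault, frames (5 9 4 1 8)
7: fault, evict 5, frames (9 4 1 8 7)
1: hit
7: hit
8: hit
4: hit
7: hit
8: hit
7: hit
1: hit
Page faults: 6.

6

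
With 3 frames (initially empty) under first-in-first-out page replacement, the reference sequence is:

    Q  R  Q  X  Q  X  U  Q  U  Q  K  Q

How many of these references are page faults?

Q -> miss, frames [Q]
R -> miss, frames [Q, R]
Q -> hit
X -> miss, frames [Q, R, X]
Q -> hit
X -> hit
U -> miss, evict Q, frames [R, X, U]
Q -> miss, evict R, frames [X, U, Q]
U -> hit
Q -> hit
K -> miss, evict X, frames [U, Q, K]
Q -> hit
Page faults: 6.

6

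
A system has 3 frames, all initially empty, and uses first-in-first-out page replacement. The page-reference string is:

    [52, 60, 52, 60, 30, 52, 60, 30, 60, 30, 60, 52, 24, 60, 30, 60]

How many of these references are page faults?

4

52 -> fault, frames [52]
60 -> fault, frames [52, 60]
52 -> hit
60 -> hit
30 -> fault, frames [52, 60, 30]
52 -> hit
60 -> hit
30 -> hit
60 -> hit
30 -> hit
60 -> hit
52 -> hit
24 -> fault, evict 52, frames [60, 30, 24]
60 -> hit
30 -> hit
60 -> hit
Page faults: 4.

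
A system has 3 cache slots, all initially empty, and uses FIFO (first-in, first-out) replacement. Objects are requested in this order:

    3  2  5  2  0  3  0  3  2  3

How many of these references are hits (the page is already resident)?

4

3 -> fault, frames (3)
2 -> fault, frames (3 2)
5 -> fault, frames (3 2 5)
2 -> hit
0 -> fault, evict 3, frames (2 5 0)
3 -> fault, evict 2, frames (5 0 3)
0 -> hit
3 -> hit
2 -> fault, evict 5, frames (0 3 2)
3 -> hit
Hits: 4.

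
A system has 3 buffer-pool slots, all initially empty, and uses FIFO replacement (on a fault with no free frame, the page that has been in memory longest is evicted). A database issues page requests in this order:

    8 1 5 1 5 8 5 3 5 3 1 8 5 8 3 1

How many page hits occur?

8: miss, frames (8)
1: miss, frames (8 1)
5: miss, frames (8 1 5)
1: hit
5: hit
8: hit
5: hit
3: miss, evict 8, frames (1 5 3)
5: hit
3: hit
1: hit
8: miss, evict 1, frames (5 3 8)
5: hit
8: hit
3: hit
1: miss, evict 5, frames (3 8 1)
Hits: 10.

10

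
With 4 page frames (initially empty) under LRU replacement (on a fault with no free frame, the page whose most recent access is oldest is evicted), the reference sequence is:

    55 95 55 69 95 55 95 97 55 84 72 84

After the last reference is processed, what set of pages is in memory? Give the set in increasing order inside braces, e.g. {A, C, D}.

{55, 72, 84, 97}

55: fault, frames (55)
95: fault, frames (55 95)
55: hit
69: fault, frames (95 55 69)
95: hit
55: hit
95: hit
97: fault, frames (69 55 95 97)
55: hit
84: fault, evict 69, frames (95 97 55 84)
72: fault, evict 95, frames (97 55 84 72)
84: hit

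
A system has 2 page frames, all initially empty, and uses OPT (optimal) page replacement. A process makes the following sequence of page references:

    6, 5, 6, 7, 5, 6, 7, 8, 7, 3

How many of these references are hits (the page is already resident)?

4

6 → miss, frames [6]
5 → miss, frames [6, 5]
6 → hit
7 → miss, evict 6, frames [5, 7]
5 → hit
6 → miss, evict 5, frames [7, 6]
7 → hit
8 → miss, evict 6, frames [7, 8]
7 → hit
3 → miss, evict 8, frames [7, 3]
Hits: 4.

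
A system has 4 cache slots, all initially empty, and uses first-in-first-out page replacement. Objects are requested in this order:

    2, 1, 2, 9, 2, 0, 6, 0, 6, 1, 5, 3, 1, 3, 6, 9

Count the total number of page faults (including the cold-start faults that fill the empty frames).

2 -> miss, frames (2)
1 -> miss, frames (2 1)
2 -> hit
9 -> miss, frames (2 1 9)
2 -> hit
0 -> miss, frames (2 1 9 0)
6 -> miss, evict 2, frames (1 9 0 6)
0 -> hit
6 -> hit
1 -> hit
5 -> miss, evict 1, frames (9 0 6 5)
3 -> miss, evict 9, frames (0 6 5 3)
1 -> miss, evict 0, frames (6 5 3 1)
3 -> hit
6 -> hit
9 -> miss, evict 6, frames (5 3 1 9)
Page faults: 9.

9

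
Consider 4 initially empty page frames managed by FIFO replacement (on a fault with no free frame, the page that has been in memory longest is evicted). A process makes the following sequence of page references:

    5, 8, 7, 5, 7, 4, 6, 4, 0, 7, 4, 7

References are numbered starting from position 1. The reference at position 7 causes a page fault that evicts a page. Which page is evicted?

5

pos 1: 5 -> miss, frames {5}
pos 2: 8 -> miss, frames {5,8}
pos 3: 7 -> miss, frames {5,8,7}
pos 4: 5 -> hit
pos 5: 7 -> hit
pos 6: 4 -> miss, frames {5,8,7,4}
pos 7: 6 -> miss, evict 5, frames {8,7,4,6}
At position 7, page 5 is evicted.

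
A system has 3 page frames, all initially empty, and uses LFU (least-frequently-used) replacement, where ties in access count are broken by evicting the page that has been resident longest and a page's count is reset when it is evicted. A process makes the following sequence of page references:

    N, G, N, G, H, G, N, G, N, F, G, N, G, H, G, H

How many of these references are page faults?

N → fault, frames [N]
G → fault, frames [N, G]
N → hit
G → hit
H → fault, frames [N, G, H]
G → hit
N → hit
G → hit
N → hit
F → fault, evict H, frames [N, G, F]
G → hit
N → hit
G → hit
H → fault, evict F, frames [N, G, H]
G → hit
H → hit
Page faults: 5.

5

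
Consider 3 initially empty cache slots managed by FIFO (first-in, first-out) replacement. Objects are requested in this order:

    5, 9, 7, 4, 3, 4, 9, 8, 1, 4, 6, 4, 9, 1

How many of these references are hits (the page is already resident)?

2

5 -> miss, frames [5]
9 -> miss, frames [5, 9]
7 -> miss, frames [5, 9, 7]
4 -> miss, evict 5, frames [9, 7, 4]
3 -> miss, evict 9, frames [7, 4, 3]
4 -> hit
9 -> miss, evict 7, frames [4, 3, 9]
8 -> miss, evict 4, frames [3, 9, 8]
1 -> miss, evict 3, frames [9, 8, 1]
4 -> miss, evict 9, frames [8, 1, 4]
6 -> miss, evict 8, frames [1, 4, 6]
4 -> hit
9 -> miss, evict 1, frames [4, 6, 9]
1 -> miss, evict 4, frames [6, 9, 1]
Hits: 2.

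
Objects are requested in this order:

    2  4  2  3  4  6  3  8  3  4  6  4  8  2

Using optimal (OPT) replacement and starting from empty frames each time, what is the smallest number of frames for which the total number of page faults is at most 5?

5

f=1: 14 faults
f=2: 9 faults
f=3: 7 faults
f=4: 6 faults
f=5: 5 faults
Smallest f with faults ≤ 5 is 5.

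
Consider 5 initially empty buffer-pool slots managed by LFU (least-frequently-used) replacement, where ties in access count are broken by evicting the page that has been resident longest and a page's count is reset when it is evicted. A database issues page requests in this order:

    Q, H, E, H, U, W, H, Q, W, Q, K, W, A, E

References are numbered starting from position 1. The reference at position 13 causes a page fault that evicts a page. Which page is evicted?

U

pos 1: Q → fault, frames [Q]
pos 2: H → fault, frames [Q, H]
pos 3: E → fault, frames [Q, H, E]
pos 4: H → hit
pos 5: U → fault, frames [Q, H, E, U]
pos 6: W → fault, frames [Q, H, E, U, W]
pos 7: H → hit
pos 8: Q → hit
pos 9: W → hit
pos 10: Q → hit
pos 11: K → fault, evict E, frames [Q, H, U, W, K]
pos 12: W → hit
pos 13: A → fault, evict U, frames [Q, H, W, K, A]
At position 13, page U is evicted.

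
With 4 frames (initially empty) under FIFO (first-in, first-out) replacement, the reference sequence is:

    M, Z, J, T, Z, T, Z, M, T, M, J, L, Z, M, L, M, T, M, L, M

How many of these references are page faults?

M: miss, frames (M)
Z: miss, frames (M Z)
J: miss, frames (M Z J)
T: miss, frames (M Z J T)
Z: hit
T: hit
Z: hit
M: hit
T: hit
M: hit
J: hit
L: miss, evict M, frames (Z J T L)
Z: hit
M: miss, evict Z, frames (J T L M)
L: hit
M: hit
T: hit
M: hit
L: hit
M: hit
Page faults: 6.

6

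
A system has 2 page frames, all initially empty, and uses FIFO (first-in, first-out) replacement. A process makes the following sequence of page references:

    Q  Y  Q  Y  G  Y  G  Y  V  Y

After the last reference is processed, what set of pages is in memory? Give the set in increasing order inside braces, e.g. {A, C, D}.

Q -> fault, frames [Q]
Y -> fault, frames [Q, Y]
Q -> hit
Y -> hit
G -> fault, evict Q, frames [Y, G]
Y -> hit
G -> hit
Y -> hit
V -> fault, evict Y, frames [G, V]
Y -> fault, evict G, frames [V, Y]

{V, Y}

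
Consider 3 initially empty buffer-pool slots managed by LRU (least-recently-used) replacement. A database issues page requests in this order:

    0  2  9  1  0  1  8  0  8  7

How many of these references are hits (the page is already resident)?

3

0: miss, frames {0}
2: miss, frames {0,2}
9: miss, frames {0,2,9}
1: miss, evict 0, frames {2,9,1}
0: miss, evict 2, frames {9,1,0}
1: hit
8: miss, evict 9, frames {0,1,8}
0: hit
8: hit
7: miss, evict 1, frames {0,8,7}
Hits: 3.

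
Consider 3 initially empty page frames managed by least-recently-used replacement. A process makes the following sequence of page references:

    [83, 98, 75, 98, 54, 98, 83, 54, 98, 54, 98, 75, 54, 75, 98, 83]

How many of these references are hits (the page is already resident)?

83 → fault, frames [83]
98 → fault, frames [83, 98]
75 → fault, frames [83, 98, 75]
98 → hit
54 → fault, evict 83, frames [75, 98, 54]
98 → hit
83 → fault, evict 75, frames [54, 98, 83]
54 → hit
98 → hit
54 → hit
98 → hit
75 → fault, evict 83, frames [54, 98, 75]
54 → hit
75 → hit
98 → hit
83 → fault, evict 54, frames [75, 98, 83]
Hits: 9.

9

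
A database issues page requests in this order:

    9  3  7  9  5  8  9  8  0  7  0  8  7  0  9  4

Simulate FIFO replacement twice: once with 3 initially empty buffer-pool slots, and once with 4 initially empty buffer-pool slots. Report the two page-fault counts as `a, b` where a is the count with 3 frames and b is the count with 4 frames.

3 frames: F F F . F F F . F F . F . . F F → 11 faults.
4 frames: F F F . F F F . F F . . . . . F → 9 faults.
9 < 11: adding a frame reduced faults, as is typical.

11, 9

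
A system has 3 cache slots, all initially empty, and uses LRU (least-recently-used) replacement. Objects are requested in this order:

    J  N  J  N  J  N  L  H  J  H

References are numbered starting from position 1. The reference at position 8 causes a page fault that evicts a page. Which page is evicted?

J

pos 1: J -> miss, frames [J]
pos 2: N -> miss, frames [J, N]
pos 3: J -> hit
pos 4: N -> hit
pos 5: J -> hit
pos 6: N -> hit
pos 7: L -> miss, frames [J, N, L]
pos 8: H -> miss, evict J, frames [N, L, H]
At position 8, page J is evicted.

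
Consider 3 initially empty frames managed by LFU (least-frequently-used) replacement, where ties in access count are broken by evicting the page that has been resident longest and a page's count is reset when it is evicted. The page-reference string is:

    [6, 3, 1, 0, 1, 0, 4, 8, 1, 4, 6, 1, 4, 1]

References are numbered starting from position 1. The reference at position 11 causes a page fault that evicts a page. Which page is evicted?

4

pos 1: 6 → fault, frames (6)
pos 2: 3 → fault, frames (6 3)
pos 3: 1 → fault, frames (6 3 1)
pos 4: 0 → fault, evict 6, frames (3 1 0)
pos 5: 1 → hit
pos 6: 0 → hit
pos 7: 4 → fault, evict 3, frames (1 0 4)
pos 8: 8 → fault, evict 4, frames (1 0 8)
pos 9: 1 → hit
pos 10: 4 → fault, evict 8, frames (1 0 4)
pos 11: 6 → fault, evict 4, frames (1 0 6)
At position 11, page 4 is evicted.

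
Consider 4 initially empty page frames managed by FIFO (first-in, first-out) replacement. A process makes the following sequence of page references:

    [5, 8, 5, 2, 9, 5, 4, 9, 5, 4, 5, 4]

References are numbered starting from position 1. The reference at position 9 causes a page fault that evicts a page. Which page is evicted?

8

pos 1: 5: fault, frames (5)
pos 2: 8: fault, frames (5 8)
pos 3: 5: hit
pos 4: 2: fault, frames (5 8 2)
pos 5: 9: fault, frames (5 8 2 9)
pos 6: 5: hit
pos 7: 4: fault, evict 5, frames (8 2 9 4)
pos 8: 9: hit
pos 9: 5: fault, evict 8, frames (2 9 4 5)
At position 9, page 8 is evicted.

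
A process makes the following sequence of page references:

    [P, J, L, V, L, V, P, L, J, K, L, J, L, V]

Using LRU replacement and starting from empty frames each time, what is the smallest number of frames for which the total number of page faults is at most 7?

4

f=1: 14 faults
f=2: 11 faults
f=3: 8 faults
f=4: 6 faults
f=5: 5 faults
Smallest f with faults ≤ 7 is 4.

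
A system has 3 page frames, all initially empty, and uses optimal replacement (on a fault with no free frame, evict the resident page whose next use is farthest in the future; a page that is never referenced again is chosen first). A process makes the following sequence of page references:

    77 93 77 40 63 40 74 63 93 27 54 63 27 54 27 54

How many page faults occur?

7

77 -> miss, frames {77}
93 -> miss, frames {77,93}
77 -> hit
40 -> miss, frames {77,93,40}
63 -> miss, evict 77, frames {93,40,63}
40 -> hit
74 -> miss, evict 40, frames {93,63,74}
63 -> hit
93 -> hit
27 -> miss, evict 74, frames {93,63,27}
54 -> miss, evict 93, frames {63,27,54}
63 -> hit
27 -> hit
54 -> hit
27 -> hit
54 -> hit
Page faults: 7.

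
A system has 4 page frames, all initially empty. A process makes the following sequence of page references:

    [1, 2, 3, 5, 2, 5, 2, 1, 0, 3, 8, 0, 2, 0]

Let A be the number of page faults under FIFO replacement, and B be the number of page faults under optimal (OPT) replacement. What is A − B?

Under FIFO: F F F F . . . . F . F . F . → 7 faults.
Under OPT: F F F F . . . . F . F . . . → 6 faults.
A − B = 7 − 6 = 1.

1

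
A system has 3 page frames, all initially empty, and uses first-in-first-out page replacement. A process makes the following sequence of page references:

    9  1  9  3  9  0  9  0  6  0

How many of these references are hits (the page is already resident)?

9 -> miss, frames {9}
1 -> miss, frames {9,1}
9 -> hit
3 -> miss, frames {9,1,3}
9 -> hit
0 -> miss, evict 9, frames {1,3,0}
9 -> miss, evict 1, frames {3,0,9}
0 -> hit
6 -> miss, evict 3, frames {0,9,6}
0 -> hit
Hits: 4.

4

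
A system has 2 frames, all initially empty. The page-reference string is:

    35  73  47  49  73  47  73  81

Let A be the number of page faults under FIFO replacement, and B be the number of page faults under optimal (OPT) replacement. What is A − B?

1

Under FIFO: F F F F F F . F → 7 faults.
Under OPT: F F F F . F . F → 6 faults.
A − B = 7 − 6 = 1.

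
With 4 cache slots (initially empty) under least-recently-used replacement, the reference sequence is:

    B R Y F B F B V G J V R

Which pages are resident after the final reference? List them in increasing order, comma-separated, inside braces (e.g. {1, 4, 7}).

{G, J, R, V}

B -> miss, frames {B}
R -> miss, frames {B,R}
Y -> miss, frames {B,R,Y}
F -> miss, frames {B,R,Y,F}
B -> hit
F -> hit
B -> hit
V -> miss, evict R, frames {Y,F,B,V}
G -> miss, evict Y, frames {F,B,V,G}
J -> miss, evict F, frames {B,V,G,J}
V -> hit
R -> miss, evict B, frames {G,J,V,R}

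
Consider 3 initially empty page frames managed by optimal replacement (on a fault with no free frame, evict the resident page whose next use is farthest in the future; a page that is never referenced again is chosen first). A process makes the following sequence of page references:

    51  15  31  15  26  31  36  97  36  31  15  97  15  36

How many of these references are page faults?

51 → fault, frames {51}
15 → fault, frames {51,15}
31 → fault, frames {51,15,31}
15 → hit
26 → fault, evict 51, frames {15,31,26}
31 → hit
36 → fault, evict 26, frames {15,31,36}
97 → fault, evict 15, frames {31,36,97}
36 → hit
31 → hit
15 → fault, evict 31, frames {36,97,15}
97 → hit
15 → hit
36 → hit
Page faults: 7.

7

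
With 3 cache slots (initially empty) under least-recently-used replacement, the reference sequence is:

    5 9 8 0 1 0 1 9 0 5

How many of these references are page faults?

7

5 -> fault, frames [5]
9 -> fault, frames [5, 9]
8 -> fault, frames [5, 9, 8]
0 -> fault, evict 5, frames [9, 8, 0]
1 -> fault, evict 9, frames [8, 0, 1]
0 -> hit
1 -> hit
9 -> fault, evict 8, frames [0, 1, 9]
0 -> hit
5 -> fault, evict 1, frames [9, 0, 5]
Page faults: 7.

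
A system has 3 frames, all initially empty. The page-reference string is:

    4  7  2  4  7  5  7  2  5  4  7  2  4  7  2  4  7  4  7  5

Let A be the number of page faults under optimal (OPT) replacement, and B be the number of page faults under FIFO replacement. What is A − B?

Under OPT: F F F . . F . . . F . . . . . . . . . F → 6 faults.
Under FIFO: F F F . . F . . . F F F . . . . . . . F → 8 faults.
A − B = 6 − 8 = -2.

-2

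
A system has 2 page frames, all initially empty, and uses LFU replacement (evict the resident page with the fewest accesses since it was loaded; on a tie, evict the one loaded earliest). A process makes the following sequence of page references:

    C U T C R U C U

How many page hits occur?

1

C → fault, frames (C)
U → fault, frames (C U)
T → fault, evict C, frames (U T)
C → fault, evict U, frames (T C)
R → fault, evict T, frames (C R)
U → fault, evict C, frames (R U)
C → fault, evict R, frames (U C)
U → hit
Hits: 1.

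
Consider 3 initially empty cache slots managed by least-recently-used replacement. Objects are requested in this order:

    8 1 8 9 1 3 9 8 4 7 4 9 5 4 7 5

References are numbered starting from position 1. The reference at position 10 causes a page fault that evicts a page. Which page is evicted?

pos 1: 8: fault, frames {8}
pos 2: 1: fault, frames {8,1}
pos 3: 8: hit
pos 4: 9: fault, frames {1,8,9}
pos 5: 1: hit
pos 6: 3: fault, evict 8, frames {9,1,3}
pos 7: 9: hit
pos 8: 8: fault, evict 1, frames {3,9,8}
pos 9: 4: fault, evict 3, frames {9,8,4}
pos 10: 7: fault, evict 9, frames {8,4,7}
At position 10, page 9 is evicted.

9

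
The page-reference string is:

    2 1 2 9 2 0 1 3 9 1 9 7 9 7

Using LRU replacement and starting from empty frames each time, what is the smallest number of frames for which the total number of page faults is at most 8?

3

f=1: 14 faults
f=2: 9 faults
f=3: 8 faults
f=4: 7 faults
f=5: 6 faults
f=6: 6 faults
Smallest f with faults ≤ 8 is 3.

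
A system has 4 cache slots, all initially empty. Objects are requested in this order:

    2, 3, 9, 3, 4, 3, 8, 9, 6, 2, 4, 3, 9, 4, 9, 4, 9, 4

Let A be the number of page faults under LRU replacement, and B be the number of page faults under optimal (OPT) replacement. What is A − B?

3

Under LRU: F F F . F . F . F F F F F . . . . . → 10 faults.
Under OPT: F F F . F . F . F . . F . . . . . . → 7 faults.
A − B = 10 − 7 = 3.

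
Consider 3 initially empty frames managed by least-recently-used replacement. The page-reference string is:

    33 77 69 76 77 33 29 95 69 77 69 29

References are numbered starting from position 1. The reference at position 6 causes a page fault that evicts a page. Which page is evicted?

pos 1: 33 -> miss, frames (33)
pos 2: 77 -> miss, frames (33 77)
pos 3: 69 -> miss, frames (33 77 69)
pos 4: 76 -> miss, evict 33, frames (77 69 76)
pos 5: 77 -> hit
pos 6: 33 -> miss, evict 69, frames (76 77 33)
At position 6, page 69 is evicted.

69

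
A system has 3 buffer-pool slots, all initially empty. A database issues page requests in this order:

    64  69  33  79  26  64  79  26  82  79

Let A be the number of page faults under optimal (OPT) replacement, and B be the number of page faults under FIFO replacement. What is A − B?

Under OPT: F F F F F . . . F . → 6 faults.
Under FIFO: F F F F F F . . F F → 8 faults.
A − B = 6 − 8 = -2.

-2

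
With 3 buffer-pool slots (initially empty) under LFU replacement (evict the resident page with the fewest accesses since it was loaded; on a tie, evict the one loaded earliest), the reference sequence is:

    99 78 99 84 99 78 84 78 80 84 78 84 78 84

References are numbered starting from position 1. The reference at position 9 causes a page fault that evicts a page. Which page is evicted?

pos 1: 99 -> miss, frames (99)
pos 2: 78 -> miss, frames (99 78)
pos 3: 99 -> hit
pos 4: 84 -> miss, frames (99 78 84)
pos 5: 99 -> hit
pos 6: 78 -> hit
pos 7: 84 -> hit
pos 8: 78 -> hit
pos 9: 80 -> miss, evict 84, frames (99 78 80)
At position 9, page 84 is evicted.

84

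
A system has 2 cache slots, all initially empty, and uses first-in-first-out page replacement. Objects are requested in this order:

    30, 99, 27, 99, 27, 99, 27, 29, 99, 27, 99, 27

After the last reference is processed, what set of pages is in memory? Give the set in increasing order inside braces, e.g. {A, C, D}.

30: miss, frames [30]
99: miss, frames [30, 99]
27: miss, evict 30, frames [99, 27]
99: hit
27: hit
99: hit
27: hit
29: miss, evict 99, frames [27, 29]
99: miss, evict 27, frames [29, 99]
27: miss, evict 29, frames [99, 27]
99: hit
27: hit

{27, 99}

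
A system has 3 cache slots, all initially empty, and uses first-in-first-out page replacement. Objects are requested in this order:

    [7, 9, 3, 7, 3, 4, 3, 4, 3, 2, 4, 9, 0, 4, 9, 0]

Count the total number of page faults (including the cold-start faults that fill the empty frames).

7 → miss, frames [7]
9 → miss, frames [7, 9]
3 → miss, frames [7, 9, 3]
7 → hit
3 → hit
4 → miss, evict 7, frames [9, 3, 4]
3 → hit
4 → hit
3 → hit
2 → miss, evict 9, frames [3, 4, 2]
4 → hit
9 → miss, evict 3, frames [4, 2, 9]
0 → miss, evict 4, frames [2, 9, 0]
4 → miss, evict 2, frames [9, 0, 4]
9 → hit
0 → hit
Page faults: 8.

8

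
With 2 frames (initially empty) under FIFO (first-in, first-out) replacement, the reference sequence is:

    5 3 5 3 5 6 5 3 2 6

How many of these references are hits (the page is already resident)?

5 → fault, frames (5)
3 → fault, frames (5 3)
5 → hit
3 → hit
5 → hit
6 → fault, evict 5, frames (3 6)
5 → fault, evict 3, frames (6 5)
3 → fault, evict 6, frames (5 3)
2 → fault, evict 5, frames (3 2)
6 → fault, evict 3, frames (2 6)
Hits: 3.

3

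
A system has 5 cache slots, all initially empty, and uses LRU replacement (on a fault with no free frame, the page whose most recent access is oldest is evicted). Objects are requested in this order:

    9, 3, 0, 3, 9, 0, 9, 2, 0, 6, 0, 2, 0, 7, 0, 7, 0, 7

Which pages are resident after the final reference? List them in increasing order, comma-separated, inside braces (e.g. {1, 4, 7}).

{0, 2, 6, 7, 9}

9 -> miss, frames (9)
3 -> miss, frames (9 3)
0 -> miss, frames (9 3 0)
3 -> hit
9 -> hit
0 -> hit
9 -> hit
2 -> miss, frames (3 0 9 2)
0 -> hit
6 -> miss, frames (3 9 2 0 6)
0 -> hit
2 -> hit
0 -> hit
7 -> miss, evict 3, frames (9 6 2 0 7)
0 -> hit
7 -> hit
0 -> hit
7 -> hit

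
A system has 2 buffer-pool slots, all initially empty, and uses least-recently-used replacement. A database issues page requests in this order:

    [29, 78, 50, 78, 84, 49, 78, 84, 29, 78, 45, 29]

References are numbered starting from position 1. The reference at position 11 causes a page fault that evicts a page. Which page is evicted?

29

pos 1: 29: miss, frames [29]
pos 2: 78: miss, frames [29, 78]
pos 3: 50: miss, evict 29, frames [78, 50]
pos 4: 78: hit
pos 5: 84: miss, evict 50, frames [78, 84]
pos 6: 49: miss, evict 78, frames [84, 49]
pos 7: 78: miss, evict 84, frames [49, 78]
pos 8: 84: miss, evict 49, frames [78, 84]
pos 9: 29: miss, evict 78, frames [84, 29]
pos 10: 78: miss, evict 84, frames [29, 78]
pos 11: 45: miss, evict 29, frames [78, 45]
At position 11, page 29 is evicted.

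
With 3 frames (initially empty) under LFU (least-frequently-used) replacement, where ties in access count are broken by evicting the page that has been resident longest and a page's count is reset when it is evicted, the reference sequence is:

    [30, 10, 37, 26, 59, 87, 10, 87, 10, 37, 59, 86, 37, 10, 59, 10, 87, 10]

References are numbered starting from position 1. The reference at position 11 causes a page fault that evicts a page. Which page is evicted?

pos 1: 30: fault, frames {30}
pos 2: 10: fault, frames {30,10}
pos 3: 37: fault, frames {30,10,37}
pos 4: 26: fault, evict 30, frames {10,37,26}
pos 5: 59: fault, evict 10, frames {37,26,59}
pos 6: 87: fault, evict 37, frames {26,59,87}
pos 7: 10: fault, evict 26, frames {59,87,10}
pos 8: 87: hit
pos 9: 10: hit
pos 10: 37: fault, evict 59, frames {87,10,37}
pos 11: 59: fault, evict 37, frames {87,10,59}
At position 11, page 37 is evicted.

37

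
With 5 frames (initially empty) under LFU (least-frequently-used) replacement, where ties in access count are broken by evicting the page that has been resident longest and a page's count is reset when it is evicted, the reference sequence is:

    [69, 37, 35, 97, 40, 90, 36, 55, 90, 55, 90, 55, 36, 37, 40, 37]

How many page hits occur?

69: fault, frames (69)
37: fault, frames (69 37)
35: fault, frames (69 37 35)
97: fault, frames (69 37 35 97)
40: fault, frames (69 37 35 97 40)
90: fault, evict 69, frames (37 35 97 40 90)
36: fault, evict 37, frames (35 97 40 90 36)
55: fault, evict 35, frames (97 40 90 36 55)
90: hit
55: hit
90: hit
55: hit
36: hit
37: fault, evict 97, frames (40 90 36 55 37)
40: hit
37: hit
Hits: 7.

7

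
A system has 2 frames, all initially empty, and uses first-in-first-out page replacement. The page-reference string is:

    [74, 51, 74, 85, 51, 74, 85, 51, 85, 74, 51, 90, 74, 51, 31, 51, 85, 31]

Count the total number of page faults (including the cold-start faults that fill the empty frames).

74: fault, frames [74]
51: fault, frames [74, 51]
74: hit
85: fault, evict 74, frames [51, 85]
51: hit
74: fault, evict 51, frames [85, 74]
85: hit
51: fault, evict 85, frames [74, 51]
85: fault, evict 74, frames [51, 85]
74: fault, evict 51, frames [85, 74]
51: fault, evict 85, frames [74, 51]
90: fault, evict 74, frames [51, 90]
74: fault, evict 51, frames [90, 74]
51: fault, evict 90, frames [74, 51]
31: fault, evict 74, frames [51, 31]
51: hit
85: fault, evict 51, frames [31, 85]
31: hit
Page faults: 13.

13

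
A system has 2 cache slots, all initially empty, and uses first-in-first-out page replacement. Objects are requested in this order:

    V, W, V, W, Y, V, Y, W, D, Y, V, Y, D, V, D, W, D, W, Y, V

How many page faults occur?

12

V: fault, frames {V}
W: fault, frames {V,W}
V: hit
W: hit
Y: fault, evict V, frames {W,Y}
V: fault, evict W, frames {Y,V}
Y: hit
W: fault, evict Y, frames {V,W}
D: fault, evict V, frames {W,D}
Y: fault, evict W, frames {D,Y}
V: fault, evict D, frames {Y,V}
Y: hit
D: fault, evict Y, frames {V,D}
V: hit
D: hit
W: fault, evict V, frames {D,W}
D: hit
W: hit
Y: fault, evict D, frames {W,Y}
V: fault, evict W, frames {Y,V}
Page faults: 12.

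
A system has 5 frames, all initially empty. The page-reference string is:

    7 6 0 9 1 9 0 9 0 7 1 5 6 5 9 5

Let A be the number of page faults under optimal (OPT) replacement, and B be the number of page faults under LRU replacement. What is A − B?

-2

Under OPT: F F F F F . . . . . . F . . . . → 6 faults.
Under LRU: F F F F F . . . . . . F F . F . → 8 faults.
A − B = 6 − 8 = -2.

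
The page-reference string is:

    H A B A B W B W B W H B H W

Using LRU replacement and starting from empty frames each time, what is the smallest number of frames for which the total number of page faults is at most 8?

2

f=1: 14 faults
f=2: 7 faults
f=3: 5 faults
f=4: 4 faults
Smallest f with faults ≤ 8 is 2.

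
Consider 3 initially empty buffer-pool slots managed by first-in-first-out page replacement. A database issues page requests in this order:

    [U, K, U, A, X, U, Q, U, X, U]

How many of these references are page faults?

6

U: fault, frames [U]
K: fault, frames [U, K]
U: hit
A: fault, frames [U, K, A]
X: fault, evict U, frames [K, A, X]
U: fault, evict K, frames [A, X, U]
Q: fault, evict A, frames [X, U, Q]
U: hit
X: hit
U: hit
Page faults: 6.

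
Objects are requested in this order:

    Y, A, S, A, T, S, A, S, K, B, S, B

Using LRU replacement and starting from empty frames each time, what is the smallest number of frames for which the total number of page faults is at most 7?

3

f=1: 12 faults
f=2: 9 faults
f=3: 6 faults
f=4: 6 faults
f=5: 6 faults
f=6: 6 faults
Smallest f with faults ≤ 7 is 3.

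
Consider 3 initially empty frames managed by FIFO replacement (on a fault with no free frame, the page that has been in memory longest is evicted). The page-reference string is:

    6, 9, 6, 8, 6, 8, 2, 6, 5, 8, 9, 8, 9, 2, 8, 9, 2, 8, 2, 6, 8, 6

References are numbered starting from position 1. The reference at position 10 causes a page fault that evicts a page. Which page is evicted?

2

pos 1: 6 → fault, frames (6)
pos 2: 9 → fault, frames (6 9)
pos 3: 6 → hit
pos 4: 8 → fault, frames (6 9 8)
pos 5: 6 → hit
pos 6: 8 → hit
pos 7: 2 → fault, evict 6, frames (9 8 2)
pos 8: 6 → fault, evict 9, frames (8 2 6)
pos 9: 5 → fault, evict 8, frames (2 6 5)
pos 10: 8 → fault, evict 2, frames (6 5 8)
At position 10, page 2 is evicted.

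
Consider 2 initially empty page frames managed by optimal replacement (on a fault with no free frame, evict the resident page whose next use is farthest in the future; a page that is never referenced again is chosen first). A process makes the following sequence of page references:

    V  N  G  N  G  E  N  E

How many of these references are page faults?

4

V -> fault, frames {V}
N -> fault, frames {V,N}
G -> fault, evict V, frames {N,G}
N -> hit
G -> hit
E -> fault, evict G, frames {N,E}
N -> hit
E -> hit
Page faults: 4.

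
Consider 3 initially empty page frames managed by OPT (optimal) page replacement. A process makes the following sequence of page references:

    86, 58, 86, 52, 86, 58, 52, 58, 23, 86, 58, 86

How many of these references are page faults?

4

86 -> miss, frames [86]
58 -> miss, frames [86, 58]
86 -> hit
52 -> miss, frames [86, 58, 52]
86 -> hit
58 -> hit
52 -> hit
58 -> hit
23 -> miss, evict 52, frames [86, 58, 23]
86 -> hit
58 -> hit
86 -> hit
Page faults: 4.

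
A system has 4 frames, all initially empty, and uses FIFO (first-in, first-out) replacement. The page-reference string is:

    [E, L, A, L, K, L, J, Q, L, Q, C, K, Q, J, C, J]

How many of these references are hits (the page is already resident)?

E -> fault, frames {E}
L -> fault, frames {E,L}
A -> fault, frames {E,L,A}
L -> hit
K -> fault, frames {E,L,A,K}
L -> hit
J -> fault, evict E, frames {L,A,K,J}
Q -> fault, evict L, frames {A,K,J,Q}
L -> fault, evict A, frames {K,J,Q,L}
Q -> hit
C -> fault, evict K, frames {J,Q,L,C}
K -> fault, evict J, frames {Q,L,C,K}
Q -> hit
J -> fault, evict Q, frames {L,C,K,J}
C -> hit
J -> hit
Hits: 6.

6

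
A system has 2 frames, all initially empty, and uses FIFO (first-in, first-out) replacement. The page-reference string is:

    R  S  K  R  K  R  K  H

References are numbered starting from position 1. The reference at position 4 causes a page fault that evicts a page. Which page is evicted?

S

pos 1: R → fault, frames [R]
pos 2: S → fault, frames [R, S]
pos 3: K → fault, evict R, frames [S, K]
pos 4: R → fault, evict S, frames [K, R]
At position 4, page S is evicted.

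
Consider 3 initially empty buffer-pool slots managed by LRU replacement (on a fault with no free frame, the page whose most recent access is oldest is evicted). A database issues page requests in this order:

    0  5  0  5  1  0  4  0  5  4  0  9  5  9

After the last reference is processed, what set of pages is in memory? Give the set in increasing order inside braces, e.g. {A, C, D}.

{0, 5, 9}

0 → miss, frames {0}
5 → miss, frames {0,5}
0 → hit
5 → hit
1 → miss, frames {0,5,1}
0 → hit
4 → miss, evict 5, frames {1,0,4}
0 → hit
5 → miss, evict 1, frames {4,0,5}
4 → hit
0 → hit
9 → miss, evict 5, frames {4,0,9}
5 → miss, evict 4, frames {0,9,5}
9 → hit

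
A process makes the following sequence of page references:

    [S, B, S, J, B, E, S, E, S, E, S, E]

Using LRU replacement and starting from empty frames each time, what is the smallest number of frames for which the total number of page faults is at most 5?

f=1: 12 faults
f=2: 6 faults
f=3: 5 faults
f=4: 4 faults
Smallest f with faults ≤ 5 is 3.

3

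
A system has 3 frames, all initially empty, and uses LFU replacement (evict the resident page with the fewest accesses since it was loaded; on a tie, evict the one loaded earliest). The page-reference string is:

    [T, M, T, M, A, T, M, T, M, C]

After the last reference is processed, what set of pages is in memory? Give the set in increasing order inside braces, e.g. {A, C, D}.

{C, M, T}

T → fault, frames {T}
M → fault, frames {T,M}
T → hit
M → hit
A → fault, frames {T,M,A}
T → hit
M → hit
T → hit
M → hit
C → fault, evict A, frames {T,M,C}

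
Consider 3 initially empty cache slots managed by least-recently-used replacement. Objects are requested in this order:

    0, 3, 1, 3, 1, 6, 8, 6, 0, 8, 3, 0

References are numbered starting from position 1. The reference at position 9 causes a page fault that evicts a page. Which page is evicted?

1

pos 1: 0 -> miss, frames (0)
pos 2: 3 -> miss, frames (0 3)
pos 3: 1 -> miss, frames (0 3 1)
pos 4: 3 -> hit
pos 5: 1 -> hit
pos 6: 6 -> miss, evict 0, frames (3 1 6)
pos 7: 8 -> miss, evict 3, frames (1 6 8)
pos 8: 6 -> hit
pos 9: 0 -> miss, evict 1, frames (8 6 0)
At position 9, page 1 is evicted.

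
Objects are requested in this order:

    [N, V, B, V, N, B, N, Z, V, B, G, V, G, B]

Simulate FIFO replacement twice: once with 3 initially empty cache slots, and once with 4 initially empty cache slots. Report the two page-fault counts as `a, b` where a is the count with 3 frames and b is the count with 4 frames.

3 frames: F F F . . . . F . . F F . F → 7 faults.
4 frames: F F F . . . . F . . F . . . → 5 faults.
5 < 7: adding a frame reduced faults, as is typical.

7, 5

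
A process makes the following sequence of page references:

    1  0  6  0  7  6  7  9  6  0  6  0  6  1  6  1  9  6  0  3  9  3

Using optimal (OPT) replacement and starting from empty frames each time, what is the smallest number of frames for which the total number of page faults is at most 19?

2

f=1: 22 faults
f=2: 10 faults
f=3: 8 faults
f=4: 6 faults
f=5: 6 faults
f=6: 6 faults
Smallest f with faults ≤ 19 is 2.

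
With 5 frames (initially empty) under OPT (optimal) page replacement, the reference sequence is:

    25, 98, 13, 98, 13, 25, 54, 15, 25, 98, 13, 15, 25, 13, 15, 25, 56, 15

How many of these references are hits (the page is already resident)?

25 -> fault, frames {25}
98 -> fault, frames {25,98}
13 -> fault, frames {25,98,13}
98 -> hit
13 -> hit
25 -> hit
54 -> fault, frames {25,98,13,54}
15 -> fault, frames {25,98,13,54,15}
25 -> hit
98 -> hit
13 -> hit
15 -> hit
25 -> hit
13 -> hit
15 -> hit
25 -> hit
56 -> fault, evict 54, frames {25,98,13,15,56}
15 -> hit
Hits: 12.

12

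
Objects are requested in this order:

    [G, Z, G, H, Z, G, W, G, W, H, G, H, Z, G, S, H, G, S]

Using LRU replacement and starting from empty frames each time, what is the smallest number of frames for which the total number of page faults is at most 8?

3

f=1: 18 faults
f=2: 14 faults
f=3: 8 faults
f=4: 5 faults
f=5: 5 faults
Smallest f with faults ≤ 8 is 3.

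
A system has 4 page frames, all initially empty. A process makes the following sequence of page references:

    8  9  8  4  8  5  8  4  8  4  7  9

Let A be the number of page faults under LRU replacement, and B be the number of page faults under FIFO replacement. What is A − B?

1

Under LRU: F F . F . F . . . . F F → 6 faults.
Under FIFO: F F . F . F . . . . F . → 5 faults.
A − B = 6 − 5 = 1.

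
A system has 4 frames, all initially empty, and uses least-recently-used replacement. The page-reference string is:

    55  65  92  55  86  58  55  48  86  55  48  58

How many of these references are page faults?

6

55 -> fault, frames (55)
65 -> fault, frames (55 65)
92 -> fault, frames (55 65 92)
55 -> hit
86 -> fault, frames (65 92 55 86)
58 -> fault, evict 65, frames (92 55 86 58)
55 -> hit
48 -> fault, evict 92, frames (86 58 55 48)
86 -> hit
55 -> hit
48 -> hit
58 -> hit
Page faults: 6.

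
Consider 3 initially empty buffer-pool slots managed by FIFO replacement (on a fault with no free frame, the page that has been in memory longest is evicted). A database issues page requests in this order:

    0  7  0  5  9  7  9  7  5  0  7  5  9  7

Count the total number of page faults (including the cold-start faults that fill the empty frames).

0 -> miss, frames [0]
7 -> miss, frames [0, 7]
0 -> hit
5 -> miss, frames [0, 7, 5]
9 -> miss, evict 0, frames [7, 5, 9]
7 -> hit
9 -> hit
7 -> hit
5 -> hit
0 -> miss, evict 7, frames [5, 9, 0]
7 -> miss, evict 5, frames [9, 0, 7]
5 -> miss, evict 9, frames [0, 7, 5]
9 -> miss, evict 0, frames [7, 5, 9]
7 -> hit
Page faults: 8.

8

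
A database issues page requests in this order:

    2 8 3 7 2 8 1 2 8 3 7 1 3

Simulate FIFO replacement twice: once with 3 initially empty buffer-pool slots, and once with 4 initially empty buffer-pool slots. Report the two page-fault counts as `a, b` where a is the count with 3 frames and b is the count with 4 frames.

9, 10

3 frames: F F F F F F F . . F F . . → 9 faults.
4 frames: F F F F . . F F F F F F . → 10 faults.
10 > 9: adding a frame increased faults — Belady's anomaly.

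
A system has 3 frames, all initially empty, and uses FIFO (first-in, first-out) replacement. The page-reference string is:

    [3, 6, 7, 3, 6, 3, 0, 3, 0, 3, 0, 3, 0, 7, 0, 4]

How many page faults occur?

3 -> fault, frames [3]
6 -> fault, frames [3, 6]
7 -> fault, frames [3, 6, 7]
3 -> hit
6 -> hit
3 -> hit
0 -> fault, evict 3, frames [6, 7, 0]
3 -> fault, evict 6, frames [7, 0, 3]
0 -> hit
3 -> hit
0 -> hit
3 -> hit
0 -> hit
7 -> hit
0 -> hit
4 -> fault, evict 7, frames [0, 3, 4]
Page faults: 6.

6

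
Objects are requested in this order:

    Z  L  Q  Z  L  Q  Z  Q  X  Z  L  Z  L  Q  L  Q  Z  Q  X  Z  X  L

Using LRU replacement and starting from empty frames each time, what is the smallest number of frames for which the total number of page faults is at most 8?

f=1: 22 faults
f=2: 15 faults
f=3: 8 faults
f=4: 4 faults
Smallest f with faults ≤ 8 is 3.

3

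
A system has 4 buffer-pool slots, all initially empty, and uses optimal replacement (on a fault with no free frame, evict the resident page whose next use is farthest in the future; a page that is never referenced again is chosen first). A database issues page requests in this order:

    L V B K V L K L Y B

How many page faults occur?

L → fault, frames [L]
V → fault, frames [L, V]
B → fault, frames [L, V, B]
K → fault, frames [L, V, B, K]
V → hit
L → hit
K → hit
L → hit
Y → fault, evict K, frames [L, V, B, Y]
B → hit
Page faults: 5.

5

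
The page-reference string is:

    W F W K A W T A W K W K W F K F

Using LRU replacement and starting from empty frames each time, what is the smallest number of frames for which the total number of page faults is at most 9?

3

f=1: 16 faults
f=2: 11 faults
f=3: 7 faults
f=4: 6 faults
f=5: 5 faults
Smallest f with faults ≤ 9 is 3.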